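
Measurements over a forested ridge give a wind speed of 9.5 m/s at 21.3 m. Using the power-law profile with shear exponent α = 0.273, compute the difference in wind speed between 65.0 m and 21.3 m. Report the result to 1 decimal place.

3.4 m/s

Power law: V₂ = V₁ · (z₂/z₁)^α = 9.5 × (3.0516)^0.273 = 12.8825 m/s
ΔV = 12.8825 − 9.5 = 3.3825 m/s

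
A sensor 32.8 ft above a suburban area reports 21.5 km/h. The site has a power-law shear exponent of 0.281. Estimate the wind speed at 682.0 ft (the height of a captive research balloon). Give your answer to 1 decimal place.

50.4 km/h

Power-law profile: V₂ = V₁ · (z₂/z₁)^α
V₂ = 21.5 × (682.0/32.8)^0.281 = 21.5 × (20.7927)^0.281
    = 21.5 × 2.3460 = 50.4396 km/h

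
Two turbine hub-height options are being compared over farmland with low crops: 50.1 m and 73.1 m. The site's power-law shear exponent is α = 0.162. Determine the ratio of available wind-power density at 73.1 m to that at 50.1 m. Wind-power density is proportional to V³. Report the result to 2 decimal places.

Speed ratio: V_B/V_A = (z_B/z_A)^α = (73.1/50.1)^0.162 = (1.4591)^0.162 = 1.06312
Power-density ratio: P_B/P_A = (V_B/V_A)³ = (1.06312)³ = 1.20155

1.20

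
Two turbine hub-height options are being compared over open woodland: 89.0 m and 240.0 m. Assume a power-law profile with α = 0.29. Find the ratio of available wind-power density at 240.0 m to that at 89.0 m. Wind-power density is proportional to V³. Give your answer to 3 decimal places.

2.370

Speed ratio: V_B/V_A = (z_B/z_A)^α = (240.0/89.0)^0.29 = (2.6966)^0.29 = 1.33333
Power-density ratio: P_B/P_A = (V_B/V_A)³ = (1.33333)³ = 2.37036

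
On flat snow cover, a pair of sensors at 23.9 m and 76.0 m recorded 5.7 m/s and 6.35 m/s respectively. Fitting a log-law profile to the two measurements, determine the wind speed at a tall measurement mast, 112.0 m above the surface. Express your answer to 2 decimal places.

6.57 m/s

Log law: V ∝ ln(z/z₀). From the pair, with r = V₁/V₂ = 0.89764,
ln z₀ = (ln z₁ − r·ln z₂)/(1 − r) = (3.1739 − 0.89764×4.3307)/0.10236 = -6.9708 → z₀ = 0.0009389 m
V₃ = V₁ · ln(z₃/z₀)/ln(z₁/z₀) = 5.7 × 11.6893/10.1447 = 6.5679 m/s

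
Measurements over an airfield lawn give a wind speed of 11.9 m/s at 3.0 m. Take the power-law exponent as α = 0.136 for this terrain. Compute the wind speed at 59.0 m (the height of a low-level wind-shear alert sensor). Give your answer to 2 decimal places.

17.84 m/s

Power-law profile: V₂ = V₁ · (z₂/z₁)^α
V₂ = 11.9 × (59.0/3.0)^0.136 = 11.9 × (19.6667)^0.136
    = 11.9 × 1.4995 = 17.8441 m/s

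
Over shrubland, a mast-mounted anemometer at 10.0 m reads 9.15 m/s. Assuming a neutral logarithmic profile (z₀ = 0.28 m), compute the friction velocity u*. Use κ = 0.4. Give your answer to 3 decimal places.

u* ≈ 1.024 m/s

Log law: V(z) = (u*/κ) · ln(z/z₀) ⇒ u* = κ · V / ln(z/z₀)
u* = 0.4 × 9.15 / ln(10.0/0.28) = 0.4 × 9.15 / 3.5756
   = 3.6600 / 3.5756 = 1.0236 m/s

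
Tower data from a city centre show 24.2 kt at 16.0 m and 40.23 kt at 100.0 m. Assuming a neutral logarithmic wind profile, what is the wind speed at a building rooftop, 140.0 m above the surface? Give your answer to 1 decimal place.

43.2 kt

Log law: V ∝ ln(z/z₀). From the pair, with r = V₁/V₂ = 0.60154,
ln z₀ = (ln z₁ − r·ln z₂)/(1 − r) = (2.7726 − 0.60154×4.6052)/0.39846 = 0.0060 → z₀ = 1.006 m
V₃ = V₁ · ln(z₃/z₀)/ln(z₁/z₀) = 24.2 × 4.9356/2.7666 = 43.1732 kt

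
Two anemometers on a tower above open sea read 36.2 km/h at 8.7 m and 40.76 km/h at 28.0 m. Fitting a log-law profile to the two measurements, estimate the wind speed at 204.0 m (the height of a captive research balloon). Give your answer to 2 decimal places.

Log law: V ∝ ln(z/z₀). From the pair, with r = V₁/V₂ = 0.88813,
ln z₀ = (ln z₁ − r·ln z₂)/(1 − r) = (2.1633 − 0.88813×3.3322)/0.11187 = -7.1160 → z₀ = 0.0008120 m
V₃ = V₁ · ln(z₃/z₀)/ln(z₁/z₀) = 36.2 × 12.4341/9.2793 = 48.5074 km/h

48.51 km/h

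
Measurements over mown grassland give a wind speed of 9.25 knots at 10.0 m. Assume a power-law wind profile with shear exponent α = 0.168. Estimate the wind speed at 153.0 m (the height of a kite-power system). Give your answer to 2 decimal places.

14.63 knots

Power-law profile: V₂ = V₁ · (z₂/z₁)^α
V₂ = 9.25 × (153.0/10.0)^0.168 = 9.25 × (15.3000)^0.168
    = 9.25 × 1.5814 = 14.6275 knots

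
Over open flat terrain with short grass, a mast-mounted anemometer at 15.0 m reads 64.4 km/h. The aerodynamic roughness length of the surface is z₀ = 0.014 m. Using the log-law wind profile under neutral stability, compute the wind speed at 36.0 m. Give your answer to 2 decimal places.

Log law: V(z) ∝ ln(z/z₀), so V₂/V₁ = ln(z₂/z₀) / ln(z₁/z₀).
ln(36.0/0.014) = 7.8522, ln(15.0/0.014) = 6.9767
V₂ = 64.4 × 7.8522/6.9767 = 64.4 × 1.1255 = 72.4812 km/h

72.48 km/h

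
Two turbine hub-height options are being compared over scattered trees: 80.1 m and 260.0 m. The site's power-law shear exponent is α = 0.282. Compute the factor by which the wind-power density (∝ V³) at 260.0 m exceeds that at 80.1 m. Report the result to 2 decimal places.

2.71

Speed ratio: V_B/V_A = (z_B/z_A)^α = (260.0/80.1)^0.282 = (3.2459)^0.282 = 1.39379
Power-density ratio: P_B/P_A = (V_B/V_A)³ = (1.39379)³ = 2.70766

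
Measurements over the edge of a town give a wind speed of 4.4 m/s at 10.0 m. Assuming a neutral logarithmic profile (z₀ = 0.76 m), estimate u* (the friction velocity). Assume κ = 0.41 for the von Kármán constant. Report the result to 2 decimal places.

Log law: V(z) = (u*/κ) · ln(z/z₀) ⇒ u* = κ · V / ln(z/z₀)
u* = 0.41 × 4.4 / ln(10.0/0.76) = 0.41 × 4.4 / 2.5770
   = 1.8040 / 2.5770 = 0.7000 m/s

u* ≈ 0.70 m/s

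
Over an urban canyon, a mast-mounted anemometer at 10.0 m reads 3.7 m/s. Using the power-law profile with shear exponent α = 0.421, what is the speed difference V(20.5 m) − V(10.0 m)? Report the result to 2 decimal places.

1.31 m/s

Power law: V₂ = V₁ · (z₂/z₁)^α = 3.7 × (2.0500)^0.421 = 5.0055 m/s
ΔV = 5.0055 − 3.7 = 1.3055 m/s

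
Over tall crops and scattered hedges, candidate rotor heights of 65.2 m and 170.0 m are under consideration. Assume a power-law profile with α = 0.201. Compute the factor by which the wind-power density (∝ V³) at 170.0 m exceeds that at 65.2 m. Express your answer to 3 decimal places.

1.782

Speed ratio: V_B/V_A = (z_B/z_A)^α = (170.0/65.2)^0.201 = (2.6074)^0.201 = 1.21243
Power-density ratio: P_B/P_A = (V_B/V_A)³ = (1.21243)³ = 1.78225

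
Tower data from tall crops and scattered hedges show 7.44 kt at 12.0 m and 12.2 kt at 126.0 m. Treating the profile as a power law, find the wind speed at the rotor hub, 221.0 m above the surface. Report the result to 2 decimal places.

13.73 kt

First find α: α = ln(V₂/V₁)/ln(z₂/z₁) = ln(12.2/7.44)/ln(126.0/12.0) = 0.49457/2.35138 = 0.2103
Extrapolate from 126.0 m to 221.0 m: V₃ = 12.2 × (221.0/126.0)^0.2103 = 12.2 × 1.1254 = 13.7305 kt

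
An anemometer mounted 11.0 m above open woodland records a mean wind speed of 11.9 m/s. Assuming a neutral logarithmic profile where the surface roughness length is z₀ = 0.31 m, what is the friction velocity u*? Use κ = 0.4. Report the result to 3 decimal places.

Log law: V(z) = (u*/κ) · ln(z/z₀) ⇒ u* = κ · V / ln(z/z₀)
u* = 0.4 × 11.9 / ln(11.0/0.31) = 0.4 × 11.9 / 3.5691
   = 4.7600 / 3.5691 = 1.3337 m/s

u* ≈ 1.334 m/s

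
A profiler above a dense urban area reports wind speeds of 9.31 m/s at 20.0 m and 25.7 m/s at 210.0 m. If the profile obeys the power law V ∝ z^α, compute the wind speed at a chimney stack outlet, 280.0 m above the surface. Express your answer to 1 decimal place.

First find α: α = ln(V₂/V₁)/ln(z₂/z₁) = ln(25.7/9.31)/ln(210.0/20.0) = 1.01540/2.35138 = 0.4318
Extrapolate from 210.0 m to 280.0 m: V₃ = 25.7 × (280.0/210.0)^0.4318 = 25.7 × 1.1323 = 29.0995 m/s

29.1 m/s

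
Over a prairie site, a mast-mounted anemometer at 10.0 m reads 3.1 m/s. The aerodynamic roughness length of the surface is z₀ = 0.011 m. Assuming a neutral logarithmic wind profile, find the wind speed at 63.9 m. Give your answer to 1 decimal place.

3.9 m/s

Log law: V(z) ∝ ln(z/z₀), so V₂/V₁ = ln(z₂/z₀) / ln(z₁/z₀).
ln(63.9/0.011) = 8.6672, ln(10.0/0.011) = 6.8124
V₂ = 3.1 × 8.6672/6.8124 = 3.1 × 1.2723 = 3.9440 m/s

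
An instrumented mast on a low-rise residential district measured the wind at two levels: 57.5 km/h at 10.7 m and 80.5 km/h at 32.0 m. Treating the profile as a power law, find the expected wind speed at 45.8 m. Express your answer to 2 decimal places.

First find α: α = ln(V₂/V₁)/ln(z₂/z₁) = ln(80.5/57.5)/ln(32.0/10.7) = 0.33647/1.09549 = 0.3071
Extrapolate from 32.0 m to 45.8 m: V₃ = 80.5 × (45.8/32.0)^0.3071 = 80.5 × 1.1164 = 89.8717 km/h

89.87 km/h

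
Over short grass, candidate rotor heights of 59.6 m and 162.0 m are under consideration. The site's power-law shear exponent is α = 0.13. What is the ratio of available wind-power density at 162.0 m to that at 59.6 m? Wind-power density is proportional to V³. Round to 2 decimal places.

1.48

Speed ratio: V_B/V_A = (z_B/z_A)^α = (162.0/59.6)^0.13 = (2.7181)^0.13 = 1.13882
Power-density ratio: P_B/P_A = (V_B/V_A)³ = (1.13882)³ = 1.47695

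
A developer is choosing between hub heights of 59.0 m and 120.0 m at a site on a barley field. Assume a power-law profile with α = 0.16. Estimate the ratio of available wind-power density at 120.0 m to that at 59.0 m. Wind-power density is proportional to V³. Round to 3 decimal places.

1.406

Speed ratio: V_B/V_A = (z_B/z_A)^α = (120.0/59.0)^0.16 = (2.0339)^0.16 = 1.12030
Power-density ratio: P_B/P_A = (V_B/V_A)³ = (1.12030)³ = 1.40604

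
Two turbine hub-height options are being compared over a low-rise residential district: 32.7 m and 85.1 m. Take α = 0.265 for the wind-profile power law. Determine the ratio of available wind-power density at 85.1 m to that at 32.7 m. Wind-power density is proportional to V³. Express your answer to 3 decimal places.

Speed ratio: V_B/V_A = (z_B/z_A)^α = (85.1/32.7)^0.265 = (2.6024)^0.265 = 1.28848
Power-density ratio: P_B/P_A = (V_B/V_A)³ = (1.28848)³ = 2.13909

2.139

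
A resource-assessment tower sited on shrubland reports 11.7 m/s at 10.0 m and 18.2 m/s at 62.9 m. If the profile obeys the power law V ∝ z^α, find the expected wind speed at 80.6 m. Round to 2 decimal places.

First find α: α = ln(V₂/V₁)/ln(z₂/z₁) = ln(18.2/11.7)/ln(62.9/10.0) = 0.44183/1.83896 = 0.2403
Extrapolate from 62.9 m to 80.6 m: V₃ = 18.2 × (80.6/62.9)^0.2403 = 18.2 × 1.0614 = 19.3172 m/s

19.32 m/s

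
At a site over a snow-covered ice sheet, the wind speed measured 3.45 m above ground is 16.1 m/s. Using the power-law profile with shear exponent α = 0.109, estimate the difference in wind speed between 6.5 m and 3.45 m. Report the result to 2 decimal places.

Power law: V₂ = V₁ · (z₂/z₁)^α = 16.1 × (1.8841)^0.109 = 17.2509 m/s
ΔV = 17.2509 − 16.1 = 1.1509 m/s

1.15 m/s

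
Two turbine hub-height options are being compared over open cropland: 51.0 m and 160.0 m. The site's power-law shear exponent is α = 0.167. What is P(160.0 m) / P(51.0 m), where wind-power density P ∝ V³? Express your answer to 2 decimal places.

Speed ratio: V_B/V_A = (z_B/z_A)^α = (160.0/51.0)^0.167 = (3.1373)^0.167 = 1.21039
Power-density ratio: P_B/P_A = (V_B/V_A)³ = (1.21039)³ = 1.77326

1.77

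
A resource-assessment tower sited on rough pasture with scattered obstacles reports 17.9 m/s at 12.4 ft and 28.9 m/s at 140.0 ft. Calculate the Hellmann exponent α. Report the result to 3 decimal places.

Power law: V₂/V₁ = (z₂/z₁)^α ⇒ α = ln(V₂/V₁) / ln(z₂/z₁)
α = ln(28.9/17.9) / ln(140.0/12.4) = ln(1.6145) / ln(11.2903)
  = 0.47904 / 2.42395 = 0.19763

α ≈ 0.198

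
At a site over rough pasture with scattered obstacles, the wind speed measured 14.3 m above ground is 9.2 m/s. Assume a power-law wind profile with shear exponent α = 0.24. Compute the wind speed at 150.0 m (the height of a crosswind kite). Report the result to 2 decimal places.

16.17 m/s

Power-law profile: V₂ = V₁ · (z₂/z₁)^α
V₂ = 9.2 × (150.0/14.3)^0.24 = 9.2 × (10.4895)^0.24
    = 9.2 × 1.7578 = 16.1722 m/s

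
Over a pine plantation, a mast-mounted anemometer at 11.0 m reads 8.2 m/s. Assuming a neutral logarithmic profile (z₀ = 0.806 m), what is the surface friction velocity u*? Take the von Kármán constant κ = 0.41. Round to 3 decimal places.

u* ≈ 1.286 m/s

Log law: V(z) = (u*/κ) · ln(z/z₀) ⇒ u* = κ · V / ln(z/z₀)
u* = 0.41 × 8.2 / ln(11.0/0.806) = 0.41 × 8.2 / 2.6136
   = 3.3620 / 2.6136 = 1.2864 m/s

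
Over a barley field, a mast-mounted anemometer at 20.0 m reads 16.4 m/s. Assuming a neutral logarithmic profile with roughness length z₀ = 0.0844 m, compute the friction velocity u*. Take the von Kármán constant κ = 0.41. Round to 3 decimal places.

Log law: V(z) = (u*/κ) · ln(z/z₀) ⇒ u* = κ · V / ln(z/z₀)
u* = 0.41 × 16.4 / ln(20.0/0.0844) = 0.41 × 16.4 / 5.4679
   = 6.7240 / 5.4679 = 1.2297 m/s

u* ≈ 1.230 m/s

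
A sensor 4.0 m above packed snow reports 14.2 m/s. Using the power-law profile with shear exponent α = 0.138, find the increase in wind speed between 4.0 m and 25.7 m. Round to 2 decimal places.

4.16 m/s

Power law: V₂ = V₁ · (z₂/z₁)^α = 14.2 × (6.4250)^0.138 = 18.3559 m/s
ΔV = 18.3559 − 14.2 = 4.1559 m/s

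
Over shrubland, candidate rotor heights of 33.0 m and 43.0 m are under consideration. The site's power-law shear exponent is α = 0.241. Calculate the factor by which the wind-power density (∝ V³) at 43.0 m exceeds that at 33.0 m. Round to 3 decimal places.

Speed ratio: V_B/V_A = (z_B/z_A)^α = (43.0/33.0)^0.241 = (1.3030)^0.241 = 1.06587
Power-density ratio: P_B/P_A = (V_B/V_A)³ = (1.06587)³ = 1.21091

1.211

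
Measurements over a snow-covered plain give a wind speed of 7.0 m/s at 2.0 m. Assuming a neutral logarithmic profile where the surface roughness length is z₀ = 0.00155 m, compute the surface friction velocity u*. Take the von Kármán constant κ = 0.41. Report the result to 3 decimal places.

Log law: V(z) = (u*/κ) · ln(z/z₀) ⇒ u* = κ · V / ln(z/z₀)
u* = 0.41 × 7.0 / ln(2.0/0.00155) = 0.41 × 7.0 / 7.1626
   = 2.8700 / 7.1626 = 0.4007 m/s

u* ≈ 0.401 m/s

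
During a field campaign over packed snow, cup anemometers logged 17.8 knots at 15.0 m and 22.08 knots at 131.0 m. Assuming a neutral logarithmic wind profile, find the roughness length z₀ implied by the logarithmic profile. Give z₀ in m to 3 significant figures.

Log law: V(z) ∝ ln(z/z₀). With r = V₁/V₂ = 17.8/22.08 = 0.80616,
r · ln(z₂/z₀) = ln(z₁/z₀) ⇒ ln z₀ = (ln z₁ − r·ln z₂)/(1 − r)
ln z₀ = (2.70805 − 0.80616×4.87520) / 0.19384 = -6.3049
z₀ = exp(-6.3049) = 0.001827 m

z₀ ≈ 0.00183 m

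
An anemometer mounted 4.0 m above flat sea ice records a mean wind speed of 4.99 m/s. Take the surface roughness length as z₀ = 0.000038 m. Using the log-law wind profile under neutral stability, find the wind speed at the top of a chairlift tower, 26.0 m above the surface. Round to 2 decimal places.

Log law: V(z) ∝ ln(z/z₀), so V₂/V₁ = ln(z₂/z₀) / ln(z₁/z₀).
ln(26.0/0.000038) = 13.4360, ln(4.0/0.000038) = 11.5642
V₂ = 4.99 × 13.4360/11.5642 = 4.99 × 1.1619 = 5.7977 m/s

5.80 m/s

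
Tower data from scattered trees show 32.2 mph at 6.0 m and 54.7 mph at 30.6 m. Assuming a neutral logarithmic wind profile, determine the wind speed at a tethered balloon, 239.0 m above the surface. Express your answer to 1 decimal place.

Log law: V ∝ ln(z/z₀). From the pair, with r = V₁/V₂ = 0.58867,
ln z₀ = (ln z₁ − r·ln z₂)/(1 − r) = (1.7918 − 0.58867×3.4210)/0.41133 = -0.5399 → z₀ = 0.5828 m
V₃ = V₁ · ln(z₃/z₀)/ln(z₁/z₀) = 32.2 × 6.0163/2.3316 = 83.0862 mph

83.1 mph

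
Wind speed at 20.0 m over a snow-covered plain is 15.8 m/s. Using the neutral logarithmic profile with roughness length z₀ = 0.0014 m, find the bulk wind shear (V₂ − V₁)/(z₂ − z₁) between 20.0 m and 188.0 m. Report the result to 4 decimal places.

0.0220 m/s/m

Log law: V₂ = V₁ · ln(z₂/z₀)/ln(z₁/z₀) = 15.8 × 11.8077/9.5670 = 19.5005 m/s
ΔV/Δz = (19.5005 − 15.8)/(188.0 − 20.0) = 3.7005/168.0000 = 0.02203 m/s/m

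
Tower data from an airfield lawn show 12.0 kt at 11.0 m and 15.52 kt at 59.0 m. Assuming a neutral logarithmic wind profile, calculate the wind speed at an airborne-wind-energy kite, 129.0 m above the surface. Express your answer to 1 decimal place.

Log law: V ∝ ln(z/z₀). From the pair, with r = V₁/V₂ = 0.77320,
ln z₀ = (ln z₁ − r·ln z₂)/(1 − r) = (2.3979 − 0.77320×4.0775)/0.22680 = -3.3282 → z₀ = 0.03586 m
V₃ = V₁ · ln(z₃/z₀)/ln(z₁/z₀) = 12.0 × 8.1880/5.7261 = 17.1594 kt

17.2 kt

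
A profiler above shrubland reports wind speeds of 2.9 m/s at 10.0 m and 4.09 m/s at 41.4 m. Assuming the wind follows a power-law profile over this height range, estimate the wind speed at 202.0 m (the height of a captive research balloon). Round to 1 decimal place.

6.0 m/s

First find α: α = ln(V₂/V₁)/ln(z₂/z₁) = ln(4.09/2.9)/ln(41.4/10.0) = 0.34383/1.42070 = 0.2420
Extrapolate from 41.4 m to 202.0 m: V₃ = 4.09 × (202.0/41.4)^0.2420 = 4.09 × 1.4676 = 6.0023 m/s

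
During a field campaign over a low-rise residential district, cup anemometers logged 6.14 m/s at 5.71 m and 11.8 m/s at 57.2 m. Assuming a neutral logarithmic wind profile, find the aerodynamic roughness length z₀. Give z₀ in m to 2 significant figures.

z₀ ≈ 0.47 m

Log law: V(z) ∝ ln(z/z₀). With r = V₁/V₂ = 6.14/11.8 = 0.52034,
r · ln(z₂/z₀) = ln(z₁/z₀) ⇒ ln z₀ = (ln z₁ − r·ln z₂)/(1 − r)
ln z₀ = (1.74222 − 0.52034×4.04655) / 0.47966 = -0.7575
z₀ = exp(-0.7575) = 0.4688 m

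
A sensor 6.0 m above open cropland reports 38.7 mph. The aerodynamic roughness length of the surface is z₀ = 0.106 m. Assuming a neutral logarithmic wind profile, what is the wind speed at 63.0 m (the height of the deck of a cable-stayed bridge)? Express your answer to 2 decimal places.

61.25 mph

Log law: V(z) ∝ ln(z/z₀), so V₂/V₁ = ln(z₂/z₀) / ln(z₁/z₀).
ln(63.0/0.106) = 6.3875, ln(6.0/0.106) = 4.0361
V₂ = 38.7 × 6.3875/4.0361 = 38.7 × 1.5826 = 61.2462 mph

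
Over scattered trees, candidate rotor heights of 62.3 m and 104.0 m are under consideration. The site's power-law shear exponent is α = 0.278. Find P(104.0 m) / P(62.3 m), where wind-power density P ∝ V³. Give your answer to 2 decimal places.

Speed ratio: V_B/V_A = (z_B/z_A)^α = (104.0/62.3)^0.278 = (1.6693)^0.278 = 1.15310
Power-density ratio: P_B/P_A = (V_B/V_A)³ = (1.15310)³ = 1.53321

1.53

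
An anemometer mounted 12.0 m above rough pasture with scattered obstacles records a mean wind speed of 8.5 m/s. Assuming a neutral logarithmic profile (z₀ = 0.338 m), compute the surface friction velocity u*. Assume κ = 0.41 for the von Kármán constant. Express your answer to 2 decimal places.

Log law: V(z) = (u*/κ) · ln(z/z₀) ⇒ u* = κ · V / ln(z/z₀)
u* = 0.41 × 8.5 / ln(12.0/0.338) = 0.41 × 8.5 / 3.5696
   = 3.4850 / 3.5696 = 0.9763 m/s

u* ≈ 0.98 m/s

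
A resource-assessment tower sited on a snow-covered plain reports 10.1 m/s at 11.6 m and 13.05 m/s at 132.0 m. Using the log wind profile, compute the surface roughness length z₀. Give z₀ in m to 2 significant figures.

z₀ ≈ 0.0028 m

Log law: V(z) ∝ ln(z/z₀). With r = V₁/V₂ = 10.1/13.05 = 0.77395,
r · ln(z₂/z₀) = ln(z₁/z₀) ⇒ ln z₀ = (ln z₁ − r·ln z₂)/(1 − r)
ln z₀ = (2.45101 − 0.77395×4.88280) / 0.22605 = -5.8748
z₀ = exp(-5.8748) = 0.002809 m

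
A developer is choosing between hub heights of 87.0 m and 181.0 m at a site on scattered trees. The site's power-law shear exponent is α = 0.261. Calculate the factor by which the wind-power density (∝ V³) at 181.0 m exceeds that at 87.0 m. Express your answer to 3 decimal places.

1.775

Speed ratio: V_B/V_A = (z_B/z_A)^α = (181.0/87.0)^0.261 = (2.0805)^0.261 = 1.21071
Power-density ratio: P_B/P_A = (V_B/V_A)³ = (1.21071)³ = 1.77467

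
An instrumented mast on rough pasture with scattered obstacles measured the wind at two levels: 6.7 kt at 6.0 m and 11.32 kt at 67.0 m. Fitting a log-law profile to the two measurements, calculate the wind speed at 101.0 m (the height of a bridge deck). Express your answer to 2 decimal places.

12.11 kt

Log law: V ∝ ln(z/z₀). From the pair, with r = V₁/V₂ = 0.59187,
ln z₀ = (ln z₁ − r·ln z₂)/(1 − r) = (1.7918 − 0.59187×4.2047)/0.40813 = -1.7075 → z₀ = 0.1813 m
V₃ = V₁ · ln(z₃/z₀)/ln(z₁/z₀) = 6.7 × 6.3226/3.4993 = 12.1058 kt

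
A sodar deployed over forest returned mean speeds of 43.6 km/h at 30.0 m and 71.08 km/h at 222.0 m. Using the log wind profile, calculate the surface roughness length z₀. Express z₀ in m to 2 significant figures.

Log law: V(z) ∝ ln(z/z₀). With r = V₁/V₂ = 43.6/71.08 = 0.61339,
r · ln(z₂/z₀) = ln(z₁/z₀) ⇒ ln z₀ = (ln z₁ − r·ln z₂)/(1 − r)
ln z₀ = (3.40120 − 0.61339×5.40268) / 0.38661 = 0.2256
z₀ = exp(0.2256) = 1.253 m

z₀ ≈ 1.3 m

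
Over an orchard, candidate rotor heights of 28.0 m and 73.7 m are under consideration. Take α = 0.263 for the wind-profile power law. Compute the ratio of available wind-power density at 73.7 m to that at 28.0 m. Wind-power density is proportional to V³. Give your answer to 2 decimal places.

Speed ratio: V_B/V_A = (z_B/z_A)^α = (73.7/28.0)^0.263 = (2.6321)^0.263 = 1.28986
Power-density ratio: P_B/P_A = (V_B/V_A)³ = (1.28986)³ = 2.14597

2.15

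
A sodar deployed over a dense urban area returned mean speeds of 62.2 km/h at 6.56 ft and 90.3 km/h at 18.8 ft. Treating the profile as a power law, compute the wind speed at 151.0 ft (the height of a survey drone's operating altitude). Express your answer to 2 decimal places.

First find α: α = ln(V₂/V₁)/ln(z₂/z₁) = ln(90.3/62.2)/ln(18.8/6.56) = 0.37278/1.05287 = 0.3541
Extrapolate from 18.8 ft to 151.0 ft: V₃ = 90.3 × (151.0/18.8)^0.3541 = 90.3 × 2.0910 = 188.8217 km/h

188.82 km/h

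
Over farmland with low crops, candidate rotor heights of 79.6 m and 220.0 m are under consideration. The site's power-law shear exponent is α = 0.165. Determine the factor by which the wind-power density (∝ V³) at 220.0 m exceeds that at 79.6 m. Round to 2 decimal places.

1.65

Speed ratio: V_B/V_A = (z_B/z_A)^α = (220.0/79.6)^0.165 = (2.7638)^0.165 = 1.18263
Power-density ratio: P_B/P_A = (V_B/V_A)³ = (1.18263)³ = 1.65404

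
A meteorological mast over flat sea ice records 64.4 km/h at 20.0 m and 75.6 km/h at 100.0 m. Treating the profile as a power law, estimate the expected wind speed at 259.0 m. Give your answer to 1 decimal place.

83.1 km/h

First find α: α = ln(V₂/V₁)/ln(z₂/z₁) = ln(75.6/64.4)/ln(100.0/20.0) = 0.16034/1.60944 = 0.0996
Extrapolate from 100.0 m to 259.0 m: V₃ = 75.6 × (259.0/100.0)^0.0996 = 75.6 × 1.0995 = 83.1184 km/h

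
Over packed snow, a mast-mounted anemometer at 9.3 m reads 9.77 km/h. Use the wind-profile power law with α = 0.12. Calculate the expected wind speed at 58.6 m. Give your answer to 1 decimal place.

Power-law profile: V₂ = V₁ · (z₂/z₁)^α
V₂ = 9.77 × (58.6/9.3)^0.12 = 9.77 × (6.3011)^0.12
    = 9.77 × 1.2472 = 12.1850 km/h

12.2 km/h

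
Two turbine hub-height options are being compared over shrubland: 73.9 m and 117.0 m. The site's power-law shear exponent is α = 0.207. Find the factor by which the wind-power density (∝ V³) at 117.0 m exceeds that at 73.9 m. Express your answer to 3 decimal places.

1.330

Speed ratio: V_B/V_A = (z_B/z_A)^α = (117.0/73.9)^0.207 = (1.5832)^0.207 = 1.09978
Power-density ratio: P_B/P_A = (V_B/V_A)³ = (1.09978)³ = 1.33019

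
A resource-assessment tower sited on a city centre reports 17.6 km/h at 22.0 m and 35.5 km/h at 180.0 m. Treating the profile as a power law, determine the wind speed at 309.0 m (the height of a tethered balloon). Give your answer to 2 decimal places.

42.52 km/h

First find α: α = ln(V₂/V₁)/ln(z₂/z₁) = ln(35.5/17.6)/ln(180.0/22.0) = 0.70163/2.10191 = 0.3338
Extrapolate from 180.0 m to 309.0 m: V₃ = 35.5 × (309.0/180.0)^0.3338 = 35.5 × 1.1977 = 42.5175 km/h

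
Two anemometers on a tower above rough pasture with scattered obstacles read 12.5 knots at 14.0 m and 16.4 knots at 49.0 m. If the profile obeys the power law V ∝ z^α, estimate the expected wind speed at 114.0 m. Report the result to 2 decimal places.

19.69 knots

First find α: α = ln(V₂/V₁)/ln(z₂/z₁) = ln(16.4/12.5)/ln(49.0/14.0) = 0.27155/1.25276 = 0.2168
Extrapolate from 49.0 m to 114.0 m: V₃ = 16.4 × (114.0/49.0)^0.2168 = 16.4 × 1.2009 = 19.6939 knots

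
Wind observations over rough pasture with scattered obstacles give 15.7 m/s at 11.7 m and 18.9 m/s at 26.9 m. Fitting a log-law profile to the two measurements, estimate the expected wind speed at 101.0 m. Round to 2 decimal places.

Log law: V ∝ ln(z/z₀). From the pair, with r = V₁/V₂ = 0.83069,
ln z₀ = (ln z₁ − r·ln z₂)/(1 − r) = (2.4596 − 0.83069×3.2921)/0.16931 = -1.6250 → z₀ = 0.1969 m
V₃ = V₁ · ln(z₃/z₀)/ln(z₁/z₀) = 15.7 × 6.2402/4.0846 = 23.9852 m/s

23.99 m/s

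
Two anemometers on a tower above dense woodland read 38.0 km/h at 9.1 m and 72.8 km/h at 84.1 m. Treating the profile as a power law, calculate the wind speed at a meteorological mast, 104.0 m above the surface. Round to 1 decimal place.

77.5 km/h

First find α: α = ln(V₂/V₁)/ln(z₂/z₁) = ln(72.8/38.0)/ln(84.1/9.1) = 0.65013/2.22373 = 0.2924
Extrapolate from 84.1 m to 104.0 m: V₃ = 72.8 × (104.0/84.1)^0.2924 = 72.8 × 1.0641 = 77.4636 km/h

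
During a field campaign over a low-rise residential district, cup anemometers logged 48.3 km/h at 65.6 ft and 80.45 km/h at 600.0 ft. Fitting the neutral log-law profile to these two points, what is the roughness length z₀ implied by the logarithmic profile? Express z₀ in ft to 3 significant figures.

z₀ ≈ 2.36 ft

Log law: V(z) ∝ ln(z/z₀). With r = V₁/V₂ = 48.3/80.45 = 0.60037,
r · ln(z₂/z₀) = ln(z₁/z₀) ⇒ ln z₀ = (ln z₁ − r·ln z₂)/(1 − r)
ln z₀ = (4.18358 − 0.60037×6.39693) / 0.39963 = 0.8584
z₀ = exp(0.8584) = 2.359 ft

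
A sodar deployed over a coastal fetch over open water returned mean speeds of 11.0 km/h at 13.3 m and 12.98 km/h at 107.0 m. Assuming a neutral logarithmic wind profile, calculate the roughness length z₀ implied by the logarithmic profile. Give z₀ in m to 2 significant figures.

z₀ ≈ 0.00012 m

Log law: V(z) ∝ ln(z/z₀). With r = V₁/V₂ = 11.0/12.98 = 0.84746,
r · ln(z₂/z₀) = ln(z₁/z₀) ⇒ ln z₀ = (ln z₁ − r·ln z₂)/(1 − r)
ln z₀ = (2.58776 − 0.84746×4.67283) / 0.15254 = -8.9959
z₀ = exp(-8.9959) = 0.0001239 m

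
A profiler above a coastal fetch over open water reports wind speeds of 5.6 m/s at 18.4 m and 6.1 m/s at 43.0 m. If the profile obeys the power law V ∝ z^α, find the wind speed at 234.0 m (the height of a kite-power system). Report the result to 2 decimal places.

7.24 m/s

First find α: α = ln(V₂/V₁)/ln(z₂/z₁) = ln(6.1/5.6)/ln(43.0/18.4) = 0.08552/0.84885 = 0.1008
Extrapolate from 43.0 m to 234.0 m: V₃ = 6.1 × (234.0/43.0)^0.1008 = 6.1 × 1.1861 = 7.2353 m/s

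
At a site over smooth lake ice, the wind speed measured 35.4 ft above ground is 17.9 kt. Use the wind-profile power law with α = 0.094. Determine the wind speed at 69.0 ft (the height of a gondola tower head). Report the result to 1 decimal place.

19.1 kt

Power-law profile: V₂ = V₁ · (z₂/z₁)^α
V₂ = 17.9 × (69.0/35.4)^0.094 = 17.9 × (1.9492)^0.094
    = 17.9 × 1.0647 = 19.0589 kt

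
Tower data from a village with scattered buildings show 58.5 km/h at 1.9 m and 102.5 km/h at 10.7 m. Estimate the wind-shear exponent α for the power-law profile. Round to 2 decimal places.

α ≈ 0.32

Power law: V₂/V₁ = (z₂/z₁)^α ⇒ α = ln(V₂/V₁) / ln(z₂/z₁)
α = ln(102.5/58.5) / ln(10.7/1.9) = ln(1.7521) / ln(5.6316)
  = 0.56084 / 1.72839 = 0.32448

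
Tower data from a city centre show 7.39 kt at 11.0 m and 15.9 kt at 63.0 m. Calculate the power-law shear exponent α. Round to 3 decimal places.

Power law: V₂/V₁ = (z₂/z₁)^α ⇒ α = ln(V₂/V₁) / ln(z₂/z₁)
α = ln(15.9/7.39) / ln(63.0/11.0) = ln(2.1516) / ln(5.7273)
  = 0.76619 / 1.74524 = 0.43902

α ≈ 0.439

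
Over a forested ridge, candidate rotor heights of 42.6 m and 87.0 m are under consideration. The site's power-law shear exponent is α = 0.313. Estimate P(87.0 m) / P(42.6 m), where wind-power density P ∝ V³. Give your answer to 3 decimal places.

1.955

Speed ratio: V_B/V_A = (z_B/z_A)^α = (87.0/42.6)^0.313 = (2.0423)^0.313 = 1.25044
Power-density ratio: P_B/P_A = (V_B/V_A)³ = (1.25044)³ = 1.95521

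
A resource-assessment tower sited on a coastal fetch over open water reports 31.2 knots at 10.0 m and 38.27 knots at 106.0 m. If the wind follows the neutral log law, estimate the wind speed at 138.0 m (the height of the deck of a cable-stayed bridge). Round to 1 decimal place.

Log law: V ∝ ln(z/z₀). From the pair, with r = V₁/V₂ = 0.81526,
ln z₀ = (ln z₁ − r·ln z₂)/(1 − r) = (2.3026 − 0.81526×4.6634)/0.18474 = -8.1159 → z₀ = 0.0002988 m
V₃ = V₁ · ln(z₃/z₀)/ln(z₁/z₀) = 31.2 × 13.0431/10.4185 = 39.0600 knots

39.1 knots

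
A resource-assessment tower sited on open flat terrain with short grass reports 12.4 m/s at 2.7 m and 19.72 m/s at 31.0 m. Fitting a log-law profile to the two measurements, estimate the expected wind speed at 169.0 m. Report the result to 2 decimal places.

Log law: V ∝ ln(z/z₀). From the pair, with r = V₁/V₂ = 0.62880,
ln z₀ = (ln z₁ − r·ln z₂)/(1 − r) = (0.9933 − 0.62880×3.4340)/0.37120 = -3.1413 → z₀ = 0.04323 m
V₃ = V₁ · ln(z₃/z₀)/ln(z₁/z₀) = 12.4 × 8.2712/4.1346 = 24.8062 m/s

24.81 m/s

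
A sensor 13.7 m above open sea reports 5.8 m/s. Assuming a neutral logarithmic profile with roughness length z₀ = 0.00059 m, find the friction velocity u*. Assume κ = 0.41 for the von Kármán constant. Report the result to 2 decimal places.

u* ≈ 0.24 m/s

Log law: V(z) = (u*/κ) · ln(z/z₀) ⇒ u* = κ · V / ln(z/z₀)
u* = 0.41 × 5.8 / ln(13.7/0.00059) = 0.41 × 5.8 / 10.0528
   = 2.3780 / 10.0528 = 0.2366 m/s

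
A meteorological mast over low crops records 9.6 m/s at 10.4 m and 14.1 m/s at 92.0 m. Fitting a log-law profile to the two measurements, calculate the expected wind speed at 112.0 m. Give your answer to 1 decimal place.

14.5 m/s

Log law: V ∝ ln(z/z₀). From the pair, with r = V₁/V₂ = 0.68085,
ln z₀ = (ln z₁ − r·ln z₂)/(1 − r) = (2.3418 − 0.68085×4.5218)/0.31915 = -2.3088 → z₀ = 0.09938 m
V₃ = V₁ · ln(z₃/z₀)/ln(z₁/z₀) = 9.6 × 7.0273/4.6506 = 14.5061 m/s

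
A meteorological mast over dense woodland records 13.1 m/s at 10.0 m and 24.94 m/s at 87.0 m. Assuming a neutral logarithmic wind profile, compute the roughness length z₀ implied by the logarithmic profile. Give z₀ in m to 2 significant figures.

z₀ ≈ 0.91 m

Log law: V(z) ∝ ln(z/z₀). With r = V₁/V₂ = 13.1/24.94 = 0.52526,
r · ln(z₂/z₀) = ln(z₁/z₀) ⇒ ln z₀ = (ln z₁ − r·ln z₂)/(1 − r)
ln z₀ = (2.30259 − 0.52526×4.46591) / 0.47474 = -0.0910
z₀ = exp(-0.0910) = 0.9131 m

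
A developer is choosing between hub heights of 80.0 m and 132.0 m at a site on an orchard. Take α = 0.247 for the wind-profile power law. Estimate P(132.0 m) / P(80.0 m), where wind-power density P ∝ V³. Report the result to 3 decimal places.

Speed ratio: V_B/V_A = (z_B/z_A)^α = (132.0/80.0)^0.247 = (1.6500)^0.247 = 1.13167
Power-density ratio: P_B/P_A = (V_B/V_A)³ = (1.13167)³ = 1.44929

1.449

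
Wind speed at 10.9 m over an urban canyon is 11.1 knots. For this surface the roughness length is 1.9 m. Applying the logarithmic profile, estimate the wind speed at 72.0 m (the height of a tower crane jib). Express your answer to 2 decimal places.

23.10 knots

Log law: V(z) ∝ ln(z/z₀), so V₂/V₁ = ln(z₂/z₀) / ln(z₁/z₀).
ln(72.0/1.9) = 3.6348, ln(10.9/1.9) = 1.7469
V₂ = 11.1 × 3.6348/1.7469 = 11.1 × 2.0807 = 23.0959 knots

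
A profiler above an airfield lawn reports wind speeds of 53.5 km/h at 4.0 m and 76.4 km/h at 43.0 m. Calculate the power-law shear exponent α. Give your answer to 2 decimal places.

Power law: V₂/V₁ = (z₂/z₁)^α ⇒ α = ln(V₂/V₁) / ln(z₂/z₁)
α = ln(76.4/53.5) / ln(43.0/4.0) = ln(1.4280) / ln(10.7500)
  = 0.35630 / 2.37491 = 0.15003

α ≈ 0.15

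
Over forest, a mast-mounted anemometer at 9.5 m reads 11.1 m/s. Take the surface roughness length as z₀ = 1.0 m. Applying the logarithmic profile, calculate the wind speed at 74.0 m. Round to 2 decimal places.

21.22 m/s

Log law: V(z) ∝ ln(z/z₀), so V₂/V₁ = ln(z₂/z₀) / ln(z₁/z₀).
ln(74.0/1.0) = 4.3041, ln(9.5/1.0) = 2.2513
V₂ = 11.1 × 4.3041/2.2513 = 11.1 × 1.9118 = 21.2212 m/s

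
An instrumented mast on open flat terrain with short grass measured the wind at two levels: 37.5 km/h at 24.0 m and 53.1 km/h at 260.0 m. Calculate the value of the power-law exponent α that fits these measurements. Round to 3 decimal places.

α ≈ 0.146

Power law: V₂/V₁ = (z₂/z₁)^α ⇒ α = ln(V₂/V₁) / ln(z₂/z₁)
α = ln(53.1/37.5) / ln(260.0/24.0) = ln(1.4160) / ln(10.8333)
  = 0.34784 / 2.38263 = 0.14599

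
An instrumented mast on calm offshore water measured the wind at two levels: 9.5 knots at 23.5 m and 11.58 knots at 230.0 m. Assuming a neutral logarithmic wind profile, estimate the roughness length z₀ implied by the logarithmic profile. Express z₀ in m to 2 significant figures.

Log law: V(z) ∝ ln(z/z₀). With r = V₁/V₂ = 9.5/11.58 = 0.82038,
r · ln(z₂/z₀) = ln(z₁/z₀) ⇒ ln z₀ = (ln z₁ − r·ln z₂)/(1 − r)
ln z₀ = (3.15700 − 0.82038×5.43808) / 0.17962 = -7.2614
z₀ = exp(-7.2614) = 0.0007021 m

z₀ ≈ 0.00070 m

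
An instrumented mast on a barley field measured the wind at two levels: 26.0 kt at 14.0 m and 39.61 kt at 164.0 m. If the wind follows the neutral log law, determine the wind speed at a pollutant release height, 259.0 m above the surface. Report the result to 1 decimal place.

Log law: V ∝ ln(z/z₀). From the pair, with r = V₁/V₂ = 0.65640,
ln z₀ = (ln z₁ − r·ln z₂)/(1 − r) = (2.6391 − 0.65640×5.0999)/0.34360 = -2.0620 → z₀ = 0.1272 m
V₃ = V₁ · ln(z₃/z₀)/ln(z₁/z₀) = 26.0 × 7.6188/4.7010 = 42.1373 kt

42.1 kt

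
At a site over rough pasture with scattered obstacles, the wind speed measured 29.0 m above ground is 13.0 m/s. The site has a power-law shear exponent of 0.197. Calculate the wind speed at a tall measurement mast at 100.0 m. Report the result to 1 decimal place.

Power-law profile: V₂ = V₁ · (z₂/z₁)^α
V₂ = 13.0 × (100.0/29.0)^0.197 = 13.0 × (3.4483)^0.197
    = 13.0 × 1.2762 = 16.5902 m/s

16.6 m/s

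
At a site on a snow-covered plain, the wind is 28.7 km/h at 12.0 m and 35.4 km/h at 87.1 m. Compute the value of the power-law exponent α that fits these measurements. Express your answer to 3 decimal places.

α ≈ 0.106

Power law: V₂/V₁ = (z₂/z₁)^α ⇒ α = ln(V₂/V₁) / ln(z₂/z₁)
α = ln(35.4/28.7) / ln(87.1/12.0) = ln(1.2334) / ln(7.2583)
  = 0.20981 / 1.98215 = 0.10585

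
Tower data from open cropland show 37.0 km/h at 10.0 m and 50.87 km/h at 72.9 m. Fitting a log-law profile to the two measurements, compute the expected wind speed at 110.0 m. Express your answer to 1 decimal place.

Log law: V ∝ ln(z/z₀). From the pair, with r = V₁/V₂ = 0.72734,
ln z₀ = (ln z₁ − r·ln z₂)/(1 − r) = (2.3026 − 0.72734×4.2891)/0.27266 = -2.9967 → z₀ = 0.04995 m
V₃ = V₁ · ln(z₃/z₀)/ln(z₁/z₀) = 37.0 × 7.6971/5.2993 = 53.7424 km/h

53.7 km/h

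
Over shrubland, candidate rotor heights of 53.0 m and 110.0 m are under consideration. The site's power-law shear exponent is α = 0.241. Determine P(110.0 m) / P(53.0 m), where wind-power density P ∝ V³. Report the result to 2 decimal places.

1.70

Speed ratio: V_B/V_A = (z_B/z_A)^α = (110.0/53.0)^0.241 = (2.0755)^0.241 = 1.19241
Power-density ratio: P_B/P_A = (V_B/V_A)³ = (1.19241)³ = 1.69541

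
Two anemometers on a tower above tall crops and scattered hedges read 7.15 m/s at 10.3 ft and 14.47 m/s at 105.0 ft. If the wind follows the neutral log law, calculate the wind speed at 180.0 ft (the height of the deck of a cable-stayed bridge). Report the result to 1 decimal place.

Log law: V ∝ ln(z/z₀). From the pair, with r = V₁/V₂ = 0.49413,
ln z₀ = (ln z₁ − r·ln z₂)/(1 − r) = (2.3321 − 0.49413×4.6540)/0.50587 = 0.0642 → z₀ = 1.066 ft
V₃ = V₁ · ln(z₃/z₀)/ln(z₁/z₀) = 7.15 × 5.1287/2.2679 = 16.1693 m/s

16.2 m/s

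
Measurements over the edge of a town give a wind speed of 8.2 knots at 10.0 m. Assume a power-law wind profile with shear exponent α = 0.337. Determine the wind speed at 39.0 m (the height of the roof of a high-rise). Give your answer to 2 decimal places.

12.97 knots

Power-law profile: V₂ = V₁ · (z₂/z₁)^α
V₂ = 8.2 × (39.0/10.0)^0.337 = 8.2 × (3.9000)^0.337
    = 8.2 × 1.5819 = 12.9719 knots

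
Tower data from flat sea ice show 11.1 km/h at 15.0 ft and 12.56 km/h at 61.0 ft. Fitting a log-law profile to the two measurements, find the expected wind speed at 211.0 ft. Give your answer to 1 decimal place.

13.9 km/h

Log law: V ∝ ln(z/z₀). From the pair, with r = V₁/V₂ = 0.88376,
ln z₀ = (ln z₁ − r·ln z₂)/(1 − r) = (2.7081 − 0.88376×4.1109)/0.11624 = -7.9573 → z₀ = 0.0003501 ft
V₃ = V₁ · ln(z₃/z₀)/ln(z₁/z₀) = 11.1 × 13.3091/10.6653 = 13.8516 km/h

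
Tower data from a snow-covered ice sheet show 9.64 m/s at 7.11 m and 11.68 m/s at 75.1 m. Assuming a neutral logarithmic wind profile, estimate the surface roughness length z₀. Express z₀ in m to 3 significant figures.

z₀ ≈ 0.000103 m

Log law: V(z) ∝ ln(z/z₀). With r = V₁/V₂ = 9.64/11.68 = 0.82534,
r · ln(z₂/z₀) = ln(z₁/z₀) ⇒ ln z₀ = (ln z₁ − r·ln z₂)/(1 − r)
ln z₀ = (1.96150 − 0.82534×4.31882) / 0.17466 = -9.1780
z₀ = exp(-9.1780) = 0.0001033 m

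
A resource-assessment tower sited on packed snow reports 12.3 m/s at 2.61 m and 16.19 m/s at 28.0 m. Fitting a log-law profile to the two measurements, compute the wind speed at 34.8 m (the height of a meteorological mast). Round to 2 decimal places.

16.55 m/s

Log law: V ∝ ln(z/z₀). From the pair, with r = V₁/V₂ = 0.75973,
ln z₀ = (ln z₁ − r·ln z₂)/(1 − r) = (0.9594 − 0.75973×3.3322)/0.24027 = -6.5435 → z₀ = 0.001439 m
V₃ = V₁ · ln(z₃/z₀)/ln(z₁/z₀) = 12.3 × 10.0931/7.5029 = 16.5464 m/s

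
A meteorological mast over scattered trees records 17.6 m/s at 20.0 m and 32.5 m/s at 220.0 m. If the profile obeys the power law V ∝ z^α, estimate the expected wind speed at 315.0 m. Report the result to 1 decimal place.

35.6 m/s

First find α: α = ln(V₂/V₁)/ln(z₂/z₁) = ln(32.5/17.6)/ln(220.0/20.0) = 0.61334/2.39790 = 0.2558
Extrapolate from 220.0 m to 315.0 m: V₃ = 32.5 × (315.0/220.0)^0.2558 = 32.5 × 1.0962 = 35.6252 m/s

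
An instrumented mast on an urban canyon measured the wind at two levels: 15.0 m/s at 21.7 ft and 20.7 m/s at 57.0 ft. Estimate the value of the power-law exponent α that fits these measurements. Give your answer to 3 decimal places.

Power law: V₂/V₁ = (z₂/z₁)^α ⇒ α = ln(V₂/V₁) / ln(z₂/z₁)
α = ln(20.7/15.0) / ln(57.0/21.7) = ln(1.3800) / ln(2.6267)
  = 0.32208 / 0.96574 = 0.33351

α ≈ 0.334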